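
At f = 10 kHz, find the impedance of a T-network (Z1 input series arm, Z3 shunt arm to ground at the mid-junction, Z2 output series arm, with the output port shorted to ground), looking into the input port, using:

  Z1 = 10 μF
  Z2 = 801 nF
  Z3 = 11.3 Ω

Step 1 — Angular frequency: ω = 2π·f = 2π·1e+04 = 6.283e+04 rad/s.
Step 2 — Component impedances:
  Z1: Z = 1/(jωC) = -j/(ω·C) = 0 - j1.592 Ω
  Z2: Z = 1/(jωC) = -j/(ω·C) = 0 - j19.87 Ω
  Z3: Z = R = 11.3 Ω
Step 3 — With the output port shorted to ground, the output series arm Z2 runs from the junction to ground; the shunt arm Z3 also runs from the junction to ground. They appear in parallel: Z3 || Z2 = 8.538 - j4.856 Ω.
Step 4 — Series with input arm Z1: Z_in = Z1 + (Z3 || Z2) = 8.538 - j6.447 Ω = 10.7∠-37.1° Ω.

Z = 8.538 - j6.447 Ω = 10.7∠-37.1° Ω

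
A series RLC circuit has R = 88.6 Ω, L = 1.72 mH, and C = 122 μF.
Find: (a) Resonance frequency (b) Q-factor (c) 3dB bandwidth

Step 1 — Resonance: ω₀ = 1/√(LC) = 1/√(0.00172·0.000122) = 2183 rad/s.
Step 2 — f₀ = ω₀/(2π) = 347.4 Hz.
Step 3 — Series Q: Q = ω₀L/R = 2183·0.00172/88.6 = 0.04238.
Step 4 — Bandwidth: Δω = ω₀/Q = 5.151e+04 rad/s; BW = Δω/(2π) = 8198 Hz.

(a) f₀ = 347.4 Hz  (b) Q = 0.04238  (c) BW = 8198 Hz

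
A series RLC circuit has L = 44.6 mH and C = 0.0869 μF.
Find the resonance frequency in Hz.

Step 1 — Resonance condition Im(Z)=0 gives ω₀ = 1/√(LC).
Step 2 — ω₀ = 1/√(0.0446·8.69e-08) = 1.606e+04 rad/s.
Step 3 — f₀ = ω₀/(2π) = 2556 Hz.

f₀ = 2556 Hz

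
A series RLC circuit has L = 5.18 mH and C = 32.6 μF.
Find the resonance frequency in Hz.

Step 1 — Resonance condition Im(Z)=0 gives ω₀ = 1/√(LC).
Step 2 — ω₀ = 1/√(0.00518·3.26e-05) = 2433 rad/s.
Step 3 — f₀ = ω₀/(2π) = 387.3 Hz.

f₀ = 387.3 Hz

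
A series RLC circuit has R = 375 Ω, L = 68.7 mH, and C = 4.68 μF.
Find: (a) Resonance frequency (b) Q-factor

Step 1 — Resonance condition Im(Z)=0 gives ω₀ = 1/√(LC).
Step 2 — ω₀ = 1/√(0.0687·4.68e-06) = 1764 rad/s.
Step 3 — f₀ = ω₀/(2π) = 280.7 Hz.
Step 4 — Series Q: Q = ω₀L/R = 1764·0.0687/375 = 0.3231.

(a) f₀ = 280.7 Hz  (b) Q = 0.3231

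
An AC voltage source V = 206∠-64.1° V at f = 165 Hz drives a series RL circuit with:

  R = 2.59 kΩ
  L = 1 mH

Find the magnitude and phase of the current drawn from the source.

Step 1 — Angular frequency: ω = 2π·f = 2π·165 = 1037 rad/s.
Step 2 — Component impedances:
  R: Z = R = 2590 Ω
  L: Z = jωL = j·1037·0.001 = 0 + j1.037 Ω
Step 3 — Series combination: Z_total = R + L = 2590 + j1.037 Ω = 2590∠0.0° Ω.
Step 4 — Source phasor: V = 206∠-64.1° V = 89.98 - j185.3 V.
Step 5 — Ohm's law: I = V / Z_total = (89.98 - j185.3) / (2590 + j1.037) = 0.03471 - j0.07156 A.
Step 6 — Convert to polar: |I| = 0.07954 A, ∠I = -64.1°.

I = 0.07954∠-64.1° A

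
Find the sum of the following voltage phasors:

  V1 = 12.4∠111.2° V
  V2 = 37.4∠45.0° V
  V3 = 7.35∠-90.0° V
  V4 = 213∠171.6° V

Step 1 — Convert each phasor to rectangular form:
  V1 = 12.4·(cos(111.2°) + j·sin(111.2°)) = -4.484 + j11.56 V
  V2 = 37.4·(cos(45.0°) + j·sin(45.0°)) = 26.45 + j26.45 V
  V3 = 7.35·(cos(-90.0°) + j·sin(-90.0°)) = 0 - j7.35 V
  V4 = 213·(cos(171.6°) + j·sin(171.6°)) = -210.7 + j31.12 V
Step 2 — Sum components: V_total = -188.8 + j61.77 V.
Step 3 — Convert to polar: |V_total| = 198.6 V, ∠V_total = 161.9°.

V_total = 198.6∠161.9° V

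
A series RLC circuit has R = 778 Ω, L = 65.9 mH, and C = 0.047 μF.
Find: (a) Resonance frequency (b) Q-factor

Step 1 — Resonance condition Im(Z)=0 gives ω₀ = 1/√(LC).
Step 2 — ω₀ = 1/√(0.0659·4.7e-08) = 1.797e+04 rad/s.
Step 3 — f₀ = ω₀/(2π) = 2860 Hz.
Step 4 — Series Q: Q = ω₀L/R = 1.797e+04·0.0659/778 = 1.522.

(a) f₀ = 2860 Hz  (b) Q = 1.522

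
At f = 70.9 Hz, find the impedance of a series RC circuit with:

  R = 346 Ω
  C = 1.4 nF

Step 1 — Angular frequency: ω = 2π·f = 2π·70.9 = 445.5 rad/s.
Step 2 — Component impedances:
  R: Z = R = 346 Ω
  C: Z = 1/(jωC) = -j/(ω·C) = 0 - j1.603e+06 Ω
Step 3 — Series combination: Z_total = R + C = 346 - j1.603e+06 Ω = 1.603e+06∠-90.0° Ω.

Z = 346 - j1.603e+06 Ω = 1.603e+06∠-90.0° Ω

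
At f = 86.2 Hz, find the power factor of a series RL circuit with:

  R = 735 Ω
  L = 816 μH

Step 1 — Angular frequency: ω = 2π·f = 2π·86.2 = 541.6 rad/s.
Step 2 — Component impedances:
  R: Z = R = 735 Ω
  L: Z = jωL = j·541.6·0.000816 = 0 + j0.442 Ω
Step 3 — Series combination: Z_total = R + L = 735 + j0.442 Ω = 735∠0.0° Ω.
Step 4 — Power factor: PF = cos(φ) = Re(Z)/|Z| = 735/735 = 1.
Step 5 — Type: Im(Z) = 0.442 ⇒ lagging (phase φ = 0.0°).

PF = 1 (lagging, φ = 0.0°)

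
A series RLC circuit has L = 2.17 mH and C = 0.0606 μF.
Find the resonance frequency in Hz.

Step 1 — Resonance condition Im(Z)=0 gives ω₀ = 1/√(LC).
Step 2 — ω₀ = 1/√(0.00217·6.06e-08) = 8.72e+04 rad/s.
Step 3 — f₀ = ω₀/(2π) = 1.388e+04 Hz.

f₀ = 1.388e+04 Hz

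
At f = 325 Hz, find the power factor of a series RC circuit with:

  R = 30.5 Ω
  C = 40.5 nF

Step 1 — Angular frequency: ω = 2π·f = 2π·325 = 2042 rad/s.
Step 2 — Component impedances:
  R: Z = R = 30.5 Ω
  C: Z = 1/(jωC) = -j/(ω·C) = 0 - j1.209e+04 Ω
Step 3 — Series combination: Z_total = R + C = 30.5 - j1.209e+04 Ω = 1.209e+04∠-89.9° Ω.
Step 4 — Power factor: PF = cos(φ) = Re(Z)/|Z| = 30.5/12092 = 0.002522.
Step 5 — Type: Im(Z) = -1.209e+04 ⇒ leading (phase φ = -89.9°).

PF = 0.002522 (leading, φ = -89.9°)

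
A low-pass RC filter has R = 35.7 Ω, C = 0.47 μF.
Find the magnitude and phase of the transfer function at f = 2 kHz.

Step 1 — Angular frequency: ω = 2π·2000 = 1.257e+04 rad/s.
Step 2 — Transfer function: H(jω) = 1/(1 + jωRC).
Step 3 — Denominator: 1 + jωRC = 1 + j·1.257e+04·35.7·4.7e-07 = 1 + j0.2109.
Step 4 — H = 0.9574 - j0.2019.
Step 5 — Magnitude: |H| = 0.9785 (-0.2 dB); phase: φ = -11.9°.

|H| = 0.9785 (-0.2 dB), φ = -11.9°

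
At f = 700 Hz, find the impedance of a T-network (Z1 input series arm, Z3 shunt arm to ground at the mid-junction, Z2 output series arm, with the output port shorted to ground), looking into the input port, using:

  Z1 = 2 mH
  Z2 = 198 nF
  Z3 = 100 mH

Step 1 — Angular frequency: ω = 2π·f = 2π·700 = 4398 rad/s.
Step 2 — Component impedances:
  Z1: Z = jωL = j·4398·0.002 = 0 + j8.796 Ω
  Z2: Z = 1/(jωC) = -j/(ω·C) = 0 - j1148 Ω
  Z3: Z = jωL = j·4398·0.1 = 0 + j439.8 Ω
Step 3 — With the output port shorted to ground, the output series arm Z2 runs from the junction to ground; the shunt arm Z3 also runs from the junction to ground. They appear in parallel: Z3 || Z2 = 0 + j712.9 Ω.
Step 4 — Series with input arm Z1: Z_in = Z1 + (Z3 || Z2) = 0 + j721.7 Ω = 721.7∠90.0° Ω.

Z = 0 + j721.7 Ω = 721.7∠90.0° Ω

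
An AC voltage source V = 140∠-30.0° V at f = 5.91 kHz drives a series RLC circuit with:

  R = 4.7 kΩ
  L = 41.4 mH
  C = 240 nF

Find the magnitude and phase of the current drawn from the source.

Step 1 — Angular frequency: ω = 2π·f = 2π·5910 = 3.713e+04 rad/s.
Step 2 — Component impedances:
  R: Z = R = 4700 Ω
  L: Z = jωL = j·3.713e+04·0.0414 = 0 + j1537 Ω
  C: Z = 1/(jωC) = -j/(ω·C) = 0 - j112.2 Ω
Step 3 — Series combination: Z_total = R + L + C = 4700 + j1425 Ω = 4911∠16.9° Ω.
Step 4 — Source phasor: V = 140∠-30.0° V = 121.2 - j70 V.
Step 5 — Ohm's law: I = V / Z_total = (121.2 - j70) / (4700 + j1425) = 0.01949 - j0.0208 A.
Step 6 — Convert to polar: |I| = 0.02851 A, ∠I = -46.9°.

I = 0.02851∠-46.9° A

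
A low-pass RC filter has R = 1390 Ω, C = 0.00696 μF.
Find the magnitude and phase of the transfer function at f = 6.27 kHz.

Step 1 — Angular frequency: ω = 2π·6270 = 3.94e+04 rad/s.
Step 2 — Transfer function: H(jω) = 1/(1 + jωRC).
Step 3 — Denominator: 1 + jωRC = 1 + j·3.94e+04·1390·6.96e-09 = 1 + j0.3811.
Step 4 — H = 0.8732 - j0.3328.
Step 5 — Magnitude: |H| = 0.9344 (-0.6 dB); phase: φ = -20.9°.

|H| = 0.9344 (-0.6 dB), φ = -20.9°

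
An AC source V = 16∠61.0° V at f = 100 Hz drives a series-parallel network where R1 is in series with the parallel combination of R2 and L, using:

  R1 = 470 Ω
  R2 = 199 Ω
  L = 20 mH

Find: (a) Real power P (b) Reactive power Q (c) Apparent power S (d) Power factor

Step 1 — Angular frequency: ω = 2π·f = 2π·100 = 628.3 rad/s.
Step 2 — Component impedances:
  R1: Z = R = 470 Ω
  R2: Z = R = 199 Ω
  L: Z = jωL = j·628.3·0.02 = 0 + j12.57 Ω
Step 3 — Parallel branch: R2 || L = 1/(1/R2 + 1/L) = 0.7904 + j12.52 Ω.
Step 4 — Series with R1: Z_total = R1 + (R2 || L) = 470.8 + j12.52 Ω = 471∠1.5° Ω.
Step 5 — Source phasor: V = 16∠61.0° V = 7.757 + j13.99 V.
Step 6 — Current: I = V / Z = 0.01725 + j0.02927 A = 0.03397∠59.5° A.
Step 7 — Complex power: S = V·I* = 0.5434 + j0.01445 VA.
Step 8 — Real power: P = Re(S) = 0.5434 W.
Step 9 — Reactive power: Q = Im(S) = 0.01445 VAR.
Step 10 — Apparent power: |S| = 0.5436 VA.
Step 11 — Power factor: PF = P/|S| = 0.9996 (lagging).

(a) P = 0.5434 W  (b) Q = 0.01445 VAR  (c) S = 0.5436 VA  (d) PF = 0.9996 (lagging)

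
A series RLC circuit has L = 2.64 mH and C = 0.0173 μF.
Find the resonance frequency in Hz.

Step 1 — Resonance condition Im(Z)=0 gives ω₀ = 1/√(LC).
Step 2 — ω₀ = 1/√(0.00264·1.73e-08) = 1.48e+05 rad/s.
Step 3 — f₀ = ω₀/(2π) = 2.355e+04 Hz.

f₀ = 2.355e+04 Hz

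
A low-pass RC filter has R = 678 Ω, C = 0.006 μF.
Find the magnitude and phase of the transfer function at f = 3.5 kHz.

Step 1 — Angular frequency: ω = 2π·3500 = 2.199e+04 rad/s.
Step 2 — Transfer function: H(jω) = 1/(1 + jωRC).
Step 3 — Denominator: 1 + jωRC = 1 + j·2.199e+04·678·6e-09 = 1 + j0.08946.
Step 4 — H = 0.9921 - j0.08875.
Step 5 — Magnitude: |H| = 0.996 (-0.0 dB); phase: φ = -5.1°.

|H| = 0.996 (-0.0 dB), φ = -5.1°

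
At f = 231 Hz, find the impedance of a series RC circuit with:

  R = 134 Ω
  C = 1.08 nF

Step 1 — Angular frequency: ω = 2π·f = 2π·231 = 1451 rad/s.
Step 2 — Component impedances:
  R: Z = R = 134 Ω
  C: Z = 1/(jωC) = -j/(ω·C) = 0 - j6.379e+05 Ω
Step 3 — Series combination: Z_total = R + C = 134 - j6.379e+05 Ω = 6.379e+05∠-90.0° Ω.

Z = 134 - j6.379e+05 Ω = 6.379e+05∠-90.0° Ω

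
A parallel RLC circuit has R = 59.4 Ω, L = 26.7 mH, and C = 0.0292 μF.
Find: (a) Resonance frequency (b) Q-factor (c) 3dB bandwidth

Step 1 — Resonance: ω₀ = 1/√(LC) = 1/√(0.0267·2.92e-08) = 3.581e+04 rad/s.
Step 2 — f₀ = ω₀/(2π) = 5700 Hz.
Step 3 — Parallel Q: Q = R/(ω₀L) = 59.4/(3.581e+04·0.0267) = 0.06212.
Step 4 — Bandwidth: Δω = ω₀/Q = 5.765e+05 rad/s; BW = Δω/(2π) = 9.176e+04 Hz.

(a) f₀ = 5700 Hz  (b) Q = 0.06212  (c) BW = 9.176e+04 Hz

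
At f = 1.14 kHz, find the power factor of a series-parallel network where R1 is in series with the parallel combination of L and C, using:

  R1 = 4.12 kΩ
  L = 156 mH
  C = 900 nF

Step 1 — Angular frequency: ω = 2π·f = 2π·1140 = 7163 rad/s.
Step 2 — Component impedances:
  R1: Z = R = 4120 Ω
  L: Z = jωL = j·7163·0.156 = 0 + j1117 Ω
  C: Z = 1/(jωC) = -j/(ω·C) = 0 - j155.1 Ω
Step 3 — Parallel branch: L || C = 1/(1/L + 1/C) = 0 - j180.1 Ω.
Step 4 — Series with R1: Z_total = R1 + (L || C) = 4120 - j180.1 Ω = 4124∠-2.5° Ω.
Step 5 — Power factor: PF = cos(φ) = Re(Z)/|Z| = 4120/4124 = 0.999.
Step 6 — Type: Im(Z) = -180.1 ⇒ leading (phase φ = -2.5°).

PF = 0.999 (leading, φ = -2.5°)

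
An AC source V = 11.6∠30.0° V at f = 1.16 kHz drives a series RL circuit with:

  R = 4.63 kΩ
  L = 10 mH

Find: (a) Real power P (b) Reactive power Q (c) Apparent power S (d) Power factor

Step 1 — Angular frequency: ω = 2π·f = 2π·1160 = 7288 rad/s.
Step 2 — Component impedances:
  R: Z = R = 4630 Ω
  L: Z = jωL = j·7288·0.01 = 0 + j72.88 Ω
Step 3 — Series combination: Z_total = R + L = 4630 + j72.88 Ω = 4631∠0.9° Ω.
Step 4 — Source phasor: V = 11.6∠30.0° V = 10.05 + j5.8 V.
Step 5 — Current: I = V / Z = 0.002189 + j0.001218 A = 0.002505∠29.1° A.
Step 6 — Complex power: S = V·I* = 0.02906 + j0.0004574 VA.
Step 7 — Real power: P = Re(S) = 0.02906 W.
Step 8 — Reactive power: Q = Im(S) = 0.0004574 VAR.
Step 9 — Apparent power: |S| = 0.02906 VA.
Step 10 — Power factor: PF = P/|S| = 0.9999 (lagging).

(a) P = 0.02906 W  (b) Q = 0.0004574 VAR  (c) S = 0.02906 VA  (d) PF = 0.9999 (lagging)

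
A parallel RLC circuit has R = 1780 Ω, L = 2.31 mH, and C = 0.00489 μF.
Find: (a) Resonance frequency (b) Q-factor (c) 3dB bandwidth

Step 1 — Resonance: ω₀ = 1/√(LC) = 1/√(0.00231·4.89e-09) = 2.975e+05 rad/s.
Step 2 — f₀ = ω₀/(2π) = 4.735e+04 Hz.
Step 3 — Parallel Q: Q = R/(ω₀L) = 1780/(2.975e+05·0.00231) = 2.59.
Step 4 — Bandwidth: Δω = ω₀/Q = 1.149e+05 rad/s; BW = Δω/(2π) = 1.828e+04 Hz.

(a) f₀ = 4.735e+04 Hz  (b) Q = 2.59  (c) BW = 1.828e+04 Hz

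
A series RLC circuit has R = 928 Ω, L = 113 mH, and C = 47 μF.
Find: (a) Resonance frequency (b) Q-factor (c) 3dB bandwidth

Step 1 — Resonance: ω₀ = 1/√(LC) = 1/√(0.113·4.7e-05) = 433.9 rad/s.
Step 2 — f₀ = ω₀/(2π) = 69.06 Hz.
Step 3 — Series Q: Q = ω₀L/R = 433.9·0.113/928 = 0.05284.
Step 4 — Bandwidth: Δω = ω₀/Q = 8212 rad/s; BW = Δω/(2π) = 1307 Hz.

(a) f₀ = 69.06 Hz  (b) Q = 0.05284  (c) BW = 1307 Hz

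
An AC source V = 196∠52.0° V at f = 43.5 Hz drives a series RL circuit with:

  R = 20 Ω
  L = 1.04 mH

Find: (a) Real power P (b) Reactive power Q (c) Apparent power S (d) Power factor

Step 1 — Angular frequency: ω = 2π·f = 2π·43.5 = 273.3 rad/s.
Step 2 — Component impedances:
  R: Z = R = 20 Ω
  L: Z = jωL = j·273.3·0.00104 = 0 + j0.2843 Ω
Step 3 — Series combination: Z_total = R + L = 20 + j0.2843 Ω = 20∠0.8° Ω.
Step 4 — Source phasor: V = 196∠52.0° V = 120.7 + j154.5 V.
Step 5 — Current: I = V / Z = 6.142 + j7.635 A = 9.799∠51.2° A.
Step 6 — Complex power: S = V·I* = 1920 + j27.29 VA.
Step 7 — Real power: P = Re(S) = 1920 W.
Step 8 — Reactive power: Q = Im(S) = 27.29 VAR.
Step 9 — Apparent power: |S| = 1921 VA.
Step 10 — Power factor: PF = P/|S| = 0.9999 (lagging).

(a) P = 1920 W  (b) Q = 27.29 VAR  (c) S = 1921 VA  (d) PF = 0.9999 (lagging)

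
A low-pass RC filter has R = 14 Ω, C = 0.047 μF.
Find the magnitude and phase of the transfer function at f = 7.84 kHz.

Step 1 — Angular frequency: ω = 2π·7840 = 4.926e+04 rad/s.
Step 2 — Transfer function: H(jω) = 1/(1 + jωRC).
Step 3 — Denominator: 1 + jωRC = 1 + j·4.926e+04·14·4.7e-08 = 1 + j0.03241.
Step 4 — H = 0.999 - j0.03238.
Step 5 — Magnitude: |H| = 0.9995 (-0.0 dB); phase: φ = -1.9°.

|H| = 0.9995 (-0.0 dB), φ = -1.9°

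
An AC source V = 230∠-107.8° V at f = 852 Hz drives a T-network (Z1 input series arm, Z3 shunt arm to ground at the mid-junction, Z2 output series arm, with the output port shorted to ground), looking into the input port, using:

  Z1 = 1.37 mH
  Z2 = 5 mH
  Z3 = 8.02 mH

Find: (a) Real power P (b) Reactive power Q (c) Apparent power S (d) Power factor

Step 1 — Angular frequency: ω = 2π·f = 2π·852 = 5353 rad/s.
Step 2 — Component impedances:
  Z1: Z = jωL = j·5353·0.00137 = 0 + j7.334 Ω
  Z2: Z = jωL = j·5353·0.005 = 0 + j26.77 Ω
  Z3: Z = jωL = j·5353·0.00802 = 0 + j42.93 Ω
Step 3 — With the output port shorted to ground, the output series arm Z2 runs from the junction to ground; the shunt arm Z3 also runs from the junction to ground. They appear in parallel: Z3 || Z2 = 0 + j16.49 Ω.
Step 4 — Series with input arm Z1: Z_in = Z1 + (Z3 || Z2) = 0 + j23.82 Ω = 23.82∠90.0° Ω.
Step 5 — Source phasor: V = 230∠-107.8° V = -70.31 - j219 V.
Step 6 — Current: I = V / Z = -9.193 + j2.952 A = 9.655∠162.2° A.
Step 7 — Complex power: S = V·I* = 0 + j2221 VA.
Step 8 — Real power: P = Re(S) = 0 W.
Step 9 — Reactive power: Q = Im(S) = 2221 VAR.
Step 10 — Apparent power: |S| = 2221 VA.
Step 11 — Power factor: PF = P/|S| = 0 (lagging).

(a) P = 0 W  (b) Q = 2221 VAR  (c) S = 2221 VA  (d) PF = 0 (lagging)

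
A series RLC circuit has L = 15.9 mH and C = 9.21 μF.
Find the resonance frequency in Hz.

Step 1 — Resonance condition Im(Z)=0 gives ω₀ = 1/√(LC).
Step 2 — ω₀ = 1/√(0.0159·9.21e-06) = 2613 rad/s.
Step 3 — f₀ = ω₀/(2π) = 415.9 Hz.

f₀ = 415.9 Hz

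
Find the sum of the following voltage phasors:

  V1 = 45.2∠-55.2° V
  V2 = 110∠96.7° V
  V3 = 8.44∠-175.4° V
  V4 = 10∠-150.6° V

Step 1 — Convert each phasor to rectangular form:
  V1 = 45.2·(cos(-55.2°) + j·sin(-55.2°)) = 25.8 - j37.12 V
  V2 = 110·(cos(96.7°) + j·sin(96.7°)) = -12.83 + j109.2 V
  V3 = 8.44·(cos(-175.4°) + j·sin(-175.4°)) = -8.413 - j0.6769 V
  V4 = 10·(cos(-150.6°) + j·sin(-150.6°)) = -8.712 - j4.909 V
Step 2 — Sum components: V_total = -4.162 + j66.55 V.
Step 3 — Convert to polar: |V_total| = 66.68 V, ∠V_total = 93.6°.

V_total = 66.68∠93.6° V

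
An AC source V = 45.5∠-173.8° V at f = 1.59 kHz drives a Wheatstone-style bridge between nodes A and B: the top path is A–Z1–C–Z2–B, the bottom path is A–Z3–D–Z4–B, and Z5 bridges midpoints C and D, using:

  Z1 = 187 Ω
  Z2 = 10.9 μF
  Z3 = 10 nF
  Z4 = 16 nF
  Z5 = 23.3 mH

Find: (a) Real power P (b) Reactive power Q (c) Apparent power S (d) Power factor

Step 1 — Angular frequency: ω = 2π·f = 2π·1590 = 9990 rad/s.
Step 2 — Component impedances:
  Z1: Z = R = 187 Ω
  Z2: Z = 1/(jωC) = -j/(ω·C) = 0 - j9.183 Ω
  Z3: Z = 1/(jωC) = -j/(ω·C) = 0 - j1.001e+04 Ω
  Z4: Z = 1/(jωC) = -j/(ω·C) = 0 - j6256 Ω
  Z5: Z = jωL = j·9990·0.0233 = 0 + j232.8 Ω
Step 3 — Bridge requires nodal analysis (the Z5 bridge couples midpoints C and D, so the two paths cannot be reduced to a simple series/parallel combination). Setting node B to ground and injecting 1 A at node A, the 3-node admittance system at A, C, D solves to V_A = Z_AB = 186.9 - j12.75 Ω = 187.4∠-3.9° Ω.
Step 4 — Source phasor: V = 45.5∠-173.8° V = -45.23 - j4.914 V.
Step 5 — Current: I = V / Z = -0.2391 - j0.04259 A = 0.2428∠-169.9° A.
Step 6 — Complex power: S = V·I* = 11.02 - j0.7517 VA.
Step 7 — Real power: P = Re(S) = 11.02 W.
Step 8 — Reactive power: Q = Im(S) = -0.7517 VAR.
Step 9 — Apparent power: |S| = 11.05 VA.
Step 10 — Power factor: PF = P/|S| = 0.9977 (leading).

(a) P = 11.02 W  (b) Q = -0.7517 VAR  (c) S = 11.05 VA  (d) PF = 0.9977 (leading)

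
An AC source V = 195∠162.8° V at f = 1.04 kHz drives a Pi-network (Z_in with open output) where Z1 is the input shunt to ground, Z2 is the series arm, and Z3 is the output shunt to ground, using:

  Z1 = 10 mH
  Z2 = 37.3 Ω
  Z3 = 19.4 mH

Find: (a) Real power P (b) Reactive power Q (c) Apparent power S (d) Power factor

Step 1 — Angular frequency: ω = 2π·f = 2π·1040 = 6535 rad/s.
Step 2 — Component impedances:
  Z1: Z = jωL = j·6535·0.01 = 0 + j65.35 Ω
  Z2: Z = R = 37.3 Ω
  Z3: Z = jωL = j·6535·0.0194 = 0 + j126.8 Ω
Step 3 — With open output, the series arm Z2 and the output shunt Z3 appear in series to ground: Z2 + Z3 = 37.3 + j126.8 Ω.
Step 4 — Parallel with input shunt Z1: Z_in = Z1 || (Z2 + Z3) = 4.159 + j43.93 Ω = 44.12∠84.6° Ω.
Step 5 — Source phasor: V = 195∠162.8° V = -186.3 + j57.66 V.
Step 6 — Current: I = V / Z = 0.9032 + j4.326 A = 4.419∠78.2° A.
Step 7 — Complex power: S = V·I* = 81.22 + j858 VA.
Step 8 — Real power: P = Re(S) = 81.22 W.
Step 9 — Reactive power: Q = Im(S) = 858 VAR.
Step 10 — Apparent power: |S| = 861.8 VA.
Step 11 — Power factor: PF = P/|S| = 0.09425 (lagging).

(a) P = 81.22 W  (b) Q = 858 VAR  (c) S = 861.8 VA  (d) PF = 0.09425 (lagging)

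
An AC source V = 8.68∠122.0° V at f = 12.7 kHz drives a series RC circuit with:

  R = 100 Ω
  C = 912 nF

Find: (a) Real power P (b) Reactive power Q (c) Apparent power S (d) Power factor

Step 1 — Angular frequency: ω = 2π·f = 2π·1.27e+04 = 7.98e+04 rad/s.
Step 2 — Component impedances:
  R: Z = R = 100 Ω
  C: Z = 1/(jωC) = -j/(ω·C) = 0 - j13.74 Ω
Step 3 — Series combination: Z_total = R + C = 100 - j13.74 Ω = 100.9∠-7.8° Ω.
Step 4 — Source phasor: V = 8.68∠122.0° V = -4.6 + j7.361 V.
Step 5 — Current: I = V / Z = -0.05507 + j0.06604 A = 0.08599∠129.8° A.
Step 6 — Complex power: S = V·I* = 0.7395 - j0.1016 VA.
Step 7 — Real power: P = Re(S) = 0.7395 W.
Step 8 — Reactive power: Q = Im(S) = -0.1016 VAR.
Step 9 — Apparent power: |S| = 0.7464 VA.
Step 10 — Power factor: PF = P/|S| = 0.9907 (leading).

(a) P = 0.7395 W  (b) Q = -0.1016 VAR  (c) S = 0.7464 VA  (d) PF = 0.9907 (leading)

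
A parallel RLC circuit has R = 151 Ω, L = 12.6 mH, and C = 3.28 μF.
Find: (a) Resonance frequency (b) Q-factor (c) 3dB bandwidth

Step 1 — Resonance: ω₀ = 1/√(LC) = 1/√(0.0126·3.28e-06) = 4919 rad/s.
Step 2 — f₀ = ω₀/(2π) = 782.9 Hz.
Step 3 — Parallel Q: Q = R/(ω₀L) = 151/(4919·0.0126) = 2.436.
Step 4 — Bandwidth: Δω = ω₀/Q = 2019 rad/s; BW = Δω/(2π) = 321.3 Hz.

(a) f₀ = 782.9 Hz  (b) Q = 2.436  (c) BW = 321.3 Hz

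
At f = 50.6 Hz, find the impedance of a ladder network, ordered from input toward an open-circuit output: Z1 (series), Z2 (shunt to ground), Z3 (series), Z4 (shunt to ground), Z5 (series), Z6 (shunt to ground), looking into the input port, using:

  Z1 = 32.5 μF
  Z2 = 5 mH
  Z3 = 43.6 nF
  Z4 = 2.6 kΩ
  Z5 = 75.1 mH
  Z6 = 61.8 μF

Step 1 — Angular frequency: ω = 2π·f = 2π·50.6 = 317.9 rad/s.
Step 2 — Component impedances:
  Z1: Z = 1/(jωC) = -j/(ω·C) = 0 - j96.78 Ω
  Z2: Z = jωL = j·317.9·0.005 = 0 + j1.59 Ω
  Z3: Z = 1/(jωC) = -j/(ω·C) = 0 - j7.214e+04 Ω
  Z4: Z = R = 2600 Ω
  Z5: Z = jωL = j·317.9·0.0751 = 0 + j23.88 Ω
  Z6: Z = 1/(jωC) = -j/(ω·C) = 0 - j50.9 Ω
Step 3 — Ladder network (open output): work backward from the far end, alternating series and parallel combinations. Z_in = 0 - j95.19 Ω = 95.19∠-90.0° Ω.

Z = 0 - j95.19 Ω = 95.19∠-90.0° Ω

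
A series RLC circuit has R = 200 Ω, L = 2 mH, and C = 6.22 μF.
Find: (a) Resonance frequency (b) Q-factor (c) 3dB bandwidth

Step 1 — Resonance: ω₀ = 1/√(LC) = 1/√(0.002·6.22e-06) = 8966 rad/s.
Step 2 — f₀ = ω₀/(2π) = 1427 Hz.
Step 3 — Series Q: Q = ω₀L/R = 8966·0.002/200 = 0.08966.
Step 4 — Bandwidth: Δω = ω₀/Q = 1e+05 rad/s; BW = Δω/(2π) = 1.592e+04 Hz.

(a) f₀ = 1427 Hz  (b) Q = 0.08966  (c) BW = 1.592e+04 Hz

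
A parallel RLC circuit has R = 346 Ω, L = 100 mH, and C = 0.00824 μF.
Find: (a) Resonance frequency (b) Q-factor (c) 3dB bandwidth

Step 1 — Resonance: ω₀ = 1/√(LC) = 1/√(0.1·8.24e-09) = 3.484e+04 rad/s.
Step 2 — f₀ = ω₀/(2π) = 5544 Hz.
Step 3 — Parallel Q: Q = R/(ω₀L) = 346/(3.484e+04·0.1) = 0.09932.
Step 4 — Bandwidth: Δω = ω₀/Q = 3.507e+05 rad/s; BW = Δω/(2π) = 5.582e+04 Hz.

(a) f₀ = 5544 Hz  (b) Q = 0.09932  (c) BW = 5.582e+04 Hz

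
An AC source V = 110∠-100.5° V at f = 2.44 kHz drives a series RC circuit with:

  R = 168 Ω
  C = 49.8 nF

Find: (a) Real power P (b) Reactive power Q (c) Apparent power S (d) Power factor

Step 1 — Angular frequency: ω = 2π·f = 2π·2440 = 1.533e+04 rad/s.
Step 2 — Component impedances:
  R: Z = R = 168 Ω
  C: Z = 1/(jωC) = -j/(ω·C) = 0 - j1310 Ω
Step 3 — Series combination: Z_total = R + C = 168 - j1310 Ω = 1321∠-82.7° Ω.
Step 4 — Source phasor: V = 110∠-100.5° V = -20.05 - j108.2 V.
Step 5 — Current: I = V / Z = 0.07931 - j0.02548 A = 0.0833∠-17.8° A.
Step 6 — Complex power: S = V·I* = 1.166 - j9.089 VA.
Step 7 — Real power: P = Re(S) = 1.166 W.
Step 8 — Reactive power: Q = Im(S) = -9.089 VAR.
Step 9 — Apparent power: |S| = 9.163 VA.
Step 10 — Power factor: PF = P/|S| = 0.1272 (leading).

(a) P = 1.166 W  (b) Q = -9.089 VAR  (c) S = 9.163 VA  (d) PF = 0.1272 (leading)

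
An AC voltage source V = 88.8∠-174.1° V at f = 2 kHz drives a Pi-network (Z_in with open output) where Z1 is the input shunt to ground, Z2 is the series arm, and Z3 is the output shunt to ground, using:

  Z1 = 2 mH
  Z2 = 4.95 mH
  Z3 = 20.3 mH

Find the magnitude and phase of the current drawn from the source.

Step 1 — Angular frequency: ω = 2π·f = 2π·2000 = 1.257e+04 rad/s.
Step 2 — Component impedances:
  Z1: Z = jωL = j·1.257e+04·0.002 = 0 + j25.13 Ω
  Z2: Z = jωL = j·1.257e+04·0.00495 = 0 + j62.2 Ω
  Z3: Z = jωL = j·1.257e+04·0.0203 = 0 + j255.1 Ω
Step 3 — With open output, the series arm Z2 and the output shunt Z3 appear in series to ground: Z2 + Z3 = 0 + j317.3 Ω.
Step 4 — Parallel with input shunt Z1: Z_in = Z1 || (Z2 + Z3) = 0 + j23.29 Ω = 23.29∠90.0° Ω.
Step 5 — Source phasor: V = 88.8∠-174.1° V = -88.33 - j9.128 V.
Step 6 — Ohm's law: I = V / Z_total = (-88.33 - j9.128) / (0 + j23.29) = -0.392 + j3.793 A.
Step 7 — Convert to polar: |I| = 3.813 A, ∠I = 95.9°.

I = 3.813∠95.9° A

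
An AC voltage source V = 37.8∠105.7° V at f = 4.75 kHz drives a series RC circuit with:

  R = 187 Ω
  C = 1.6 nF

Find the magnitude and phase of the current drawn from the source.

Step 1 — Angular frequency: ω = 2π·f = 2π·4750 = 2.985e+04 rad/s.
Step 2 — Component impedances:
  R: Z = R = 187 Ω
  C: Z = 1/(jωC) = -j/(ω·C) = 0 - j2.094e+04 Ω
Step 3 — Series combination: Z_total = R + C = 187 - j2.094e+04 Ω = 2.094e+04∠-89.5° Ω.
Step 4 — Source phasor: V = 37.8∠105.7° V = -10.23 + j36.39 V.
Step 5 — Ohm's law: I = V / Z_total = (-10.23 + j36.39) / (187 - j2.094e+04) = -0.001742 - j0.0004729 A.
Step 6 — Convert to polar: |I| = 0.001805 A, ∠I = -164.8°.

I = 0.001805∠-164.8° A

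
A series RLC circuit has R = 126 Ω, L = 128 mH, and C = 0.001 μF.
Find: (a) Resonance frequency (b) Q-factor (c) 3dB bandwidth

Step 1 — Resonance: ω₀ = 1/√(LC) = 1/√(0.128·1e-09) = 8.839e+04 rad/s.
Step 2 — f₀ = ω₀/(2π) = 1.407e+04 Hz.
Step 3 — Series Q: Q = ω₀L/R = 8.839e+04·0.128/126 = 89.79.
Step 4 — Bandwidth: Δω = ω₀/Q = 984.4 rad/s; BW = Δω/(2π) = 156.7 Hz.

(a) f₀ = 1.407e+04 Hz  (b) Q = 89.79  (c) BW = 156.7 Hz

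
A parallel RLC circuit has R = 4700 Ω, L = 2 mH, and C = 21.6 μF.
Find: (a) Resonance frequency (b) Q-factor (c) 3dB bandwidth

Step 1 — Resonance: ω₀ = 1/√(LC) = 1/√(0.002·2.16e-05) = 4811 rad/s.
Step 2 — f₀ = ω₀/(2π) = 765.7 Hz.
Step 3 — Parallel Q: Q = R/(ω₀L) = 4700/(4811·0.002) = 488.4.
Step 4 — Bandwidth: Δω = ω₀/Q = 9.85 rad/s; BW = Δω/(2π) = 1.568 Hz.

(a) f₀ = 765.7 Hz  (b) Q = 488.4  (c) BW = 1.568 Hz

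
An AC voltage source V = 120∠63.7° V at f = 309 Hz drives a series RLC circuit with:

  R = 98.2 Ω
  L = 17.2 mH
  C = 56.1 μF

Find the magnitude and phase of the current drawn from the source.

Step 1 — Angular frequency: ω = 2π·f = 2π·309 = 1942 rad/s.
Step 2 — Component impedances:
  R: Z = R = 98.2 Ω
  L: Z = jωL = j·1942·0.0172 = 0 + j33.39 Ω
  C: Z = 1/(jωC) = -j/(ω·C) = 0 - j9.181 Ω
Step 3 — Series combination: Z_total = R + L + C = 98.2 + j24.21 Ω = 101.1∠13.9° Ω.
Step 4 — Source phasor: V = 120∠63.7° V = 53.17 + j107.6 V.
Step 5 — Ohm's law: I = V / Z_total = (53.17 + j107.6) / (98.2 + j24.21) = 0.765 + j0.9069 A.
Step 6 — Convert to polar: |I| = 1.186 A, ∠I = 49.8°.

I = 1.186∠49.8° A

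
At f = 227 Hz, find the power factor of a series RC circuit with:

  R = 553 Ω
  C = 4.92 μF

Step 1 — Angular frequency: ω = 2π·f = 2π·227 = 1426 rad/s.
Step 2 — Component impedances:
  R: Z = R = 553 Ω
  C: Z = 1/(jωC) = -j/(ω·C) = 0 - j142.5 Ω
Step 3 — Series combination: Z_total = R + C = 553 - j142.5 Ω = 571.1∠-14.5° Ω.
Step 4 — Power factor: PF = cos(φ) = Re(Z)/|Z| = 553/571.07 = 0.9684.
Step 5 — Type: Im(Z) = -142.5 ⇒ leading (phase φ = -14.5°).

PF = 0.9684 (leading, φ = -14.5°)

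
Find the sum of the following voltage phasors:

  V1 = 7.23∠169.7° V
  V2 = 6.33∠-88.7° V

Step 1 — Convert each phasor to rectangular form:
  V1 = 7.23·(cos(169.7°) + j·sin(169.7°)) = -7.113 + j1.293 V
  V2 = 6.33·(cos(-88.7°) + j·sin(-88.7°)) = 0.1436 - j6.328 V
Step 2 — Sum components: V_total = -6.97 - j5.036 V.
Step 3 — Convert to polar: |V_total| = 8.599 V, ∠V_total = -144.2°.

V_total = 8.599∠-144.2° V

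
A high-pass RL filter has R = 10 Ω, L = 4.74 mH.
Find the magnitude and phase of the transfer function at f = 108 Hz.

Step 1 — Angular frequency: ω = 2π·108 = 678.6 rad/s.
Step 2 — Transfer function: H(jω) = jωL/(R + jωL).
Step 3 — Numerator jωL = j·3.216; denominator R + jωL = 10 + j3.216.
Step 4 — H = 0.09376 + j0.2915.
Step 5 — Magnitude: |H| = 0.3062 (-10.3 dB); phase: φ = 72.2°.

|H| = 0.3062 (-10.3 dB), φ = 72.2°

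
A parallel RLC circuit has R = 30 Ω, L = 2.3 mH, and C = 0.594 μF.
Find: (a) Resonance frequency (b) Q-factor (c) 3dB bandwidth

Step 1 — Resonance: ω₀ = 1/√(LC) = 1/√(0.0023·5.94e-07) = 2.705e+04 rad/s.
Step 2 — f₀ = ω₀/(2π) = 4306 Hz.
Step 3 — Parallel Q: Q = R/(ω₀L) = 30/(2.705e+04·0.0023) = 0.4821.
Step 4 — Bandwidth: Δω = ω₀/Q = 5.612e+04 rad/s; BW = Δω/(2π) = 8931 Hz.

(a) f₀ = 4306 Hz  (b) Q = 0.4821  (c) BW = 8931 Hz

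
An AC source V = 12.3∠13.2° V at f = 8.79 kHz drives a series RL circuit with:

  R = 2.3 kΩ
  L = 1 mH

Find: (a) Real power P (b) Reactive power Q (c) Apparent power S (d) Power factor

Step 1 — Angular frequency: ω = 2π·f = 2π·8790 = 5.523e+04 rad/s.
Step 2 — Component impedances:
  R: Z = R = 2300 Ω
  L: Z = jωL = j·5.523e+04·0.001 = 0 + j55.23 Ω
Step 3 — Series combination: Z_total = R + L = 2300 + j55.23 Ω = 2301∠1.4° Ω.
Step 4 — Source phasor: V = 12.3∠13.2° V = 11.98 + j2.809 V.
Step 5 — Current: I = V / Z = 0.005233 + j0.001096 A = 0.005346∠11.8° A.
Step 6 — Complex power: S = V·I* = 0.06574 + j0.001579 VA.
Step 7 — Real power: P = Re(S) = 0.06574 W.
Step 8 — Reactive power: Q = Im(S) = 0.001579 VAR.
Step 9 — Apparent power: |S| = 0.06576 VA.
Step 10 — Power factor: PF = P/|S| = 0.9997 (lagging).

(a) P = 0.06574 W  (b) Q = 0.001579 VAR  (c) S = 0.06576 VA  (d) PF = 0.9997 (lagging)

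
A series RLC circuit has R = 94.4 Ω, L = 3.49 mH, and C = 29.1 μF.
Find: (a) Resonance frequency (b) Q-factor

Step 1 — Resonance condition Im(Z)=0 gives ω₀ = 1/√(LC).
Step 2 — ω₀ = 1/√(0.00349·2.91e-05) = 3138 rad/s.
Step 3 — f₀ = ω₀/(2π) = 499.4 Hz.
Step 4 — Series Q: Q = ω₀L/R = 3138·0.00349/94.4 = 0.116.

(a) f₀ = 499.4 Hz  (b) Q = 0.116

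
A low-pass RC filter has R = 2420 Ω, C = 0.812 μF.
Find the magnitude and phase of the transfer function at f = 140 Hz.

Step 1 — Angular frequency: ω = 2π·140 = 879.6 rad/s.
Step 2 — Transfer function: H(jω) = 1/(1 + jωRC).
Step 3 — Denominator: 1 + jωRC = 1 + j·879.6·2420·8.12e-07 = 1 + j1.729.
Step 4 — H = 0.2508 - j0.4335.
Step 5 — Magnitude: |H| = 0.5008 (-6.0 dB); phase: φ = -59.9°.

|H| = 0.5008 (-6.0 dB), φ = -59.9°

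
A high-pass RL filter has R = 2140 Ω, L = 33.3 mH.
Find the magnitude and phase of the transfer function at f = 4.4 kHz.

Step 1 — Angular frequency: ω = 2π·4400 = 2.765e+04 rad/s.
Step 2 — Transfer function: H(jω) = jωL/(R + jωL).
Step 3 — Numerator jωL = j·920.6; denominator R + jωL = 2140 + j920.6.
Step 4 — H = 0.1562 + j0.363.
Step 5 — Magnitude: |H| = 0.3952 (-8.1 dB); phase: φ = 66.7°.

|H| = 0.3952 (-8.1 dB), φ = 66.7°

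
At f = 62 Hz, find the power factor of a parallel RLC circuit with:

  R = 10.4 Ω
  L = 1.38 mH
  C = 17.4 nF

Step 1 — Angular frequency: ω = 2π·f = 2π·62 = 389.6 rad/s.
Step 2 — Component impedances:
  R: Z = R = 10.4 Ω
  L: Z = jωL = j·389.6·0.00138 = 0 + j0.5376 Ω
  C: Z = 1/(jωC) = -j/(ω·C) = 0 - j1.475e+05 Ω
Step 3 — Parallel combination: 1/Z_total = 1/R + 1/L + 1/C; Z_total = 0.02771 + j0.5362 Ω = 0.5369∠87.0° Ω.
Step 4 — Power factor: PF = cos(φ) = Re(Z)/|Z| = 0.027715/0.53687 = 0.05162.
Step 5 — Type: Im(Z) = 0.5362 ⇒ lagging (phase φ = 87.0°).

PF = 0.05162 (lagging, φ = 87.0°)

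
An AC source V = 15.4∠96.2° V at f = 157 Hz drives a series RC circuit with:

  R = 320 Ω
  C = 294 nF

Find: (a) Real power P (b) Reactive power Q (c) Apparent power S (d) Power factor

Step 1 — Angular frequency: ω = 2π·f = 2π·157 = 986.5 rad/s.
Step 2 — Component impedances:
  R: Z = R = 320 Ω
  C: Z = 1/(jωC) = -j/(ω·C) = 0 - j3448 Ω
Step 3 — Series combination: Z_total = R + C = 320 - j3448 Ω = 3463∠-84.7° Ω.
Step 4 — Source phasor: V = 15.4∠96.2° V = -1.663 + j15.31 V.
Step 5 — Current: I = V / Z = -0.004447 - j6.968e-05 A = 0.004447∠-179.1° A.
Step 6 — Complex power: S = V·I* = 0.006329 - j0.06819 VA.
Step 7 — Real power: P = Re(S) = 0.006329 W.
Step 8 — Reactive power: Q = Im(S) = -0.06819 VAR.
Step 9 — Apparent power: |S| = 0.06849 VA.
Step 10 — Power factor: PF = P/|S| = 0.09241 (leading).

(a) P = 0.006329 W  (b) Q = -0.06819 VAR  (c) S = 0.06849 VA  (d) PF = 0.09241 (leading)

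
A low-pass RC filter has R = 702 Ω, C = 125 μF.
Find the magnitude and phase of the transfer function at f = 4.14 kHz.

Step 1 — Angular frequency: ω = 2π·4140 = 2.601e+04 rad/s.
Step 2 — Transfer function: H(jω) = 1/(1 + jωRC).
Step 3 — Denominator: 1 + jωRC = 1 + j·2.601e+04·702·0.000125 = 1 + j2283.
Step 4 — H = 1.919e-07 - j0.0004381.
Step 5 — Magnitude: |H| = 0.0004381 (-67.2 dB); phase: φ = -90.0°.

|H| = 0.0004381 (-67.2 dB), φ = -90.0°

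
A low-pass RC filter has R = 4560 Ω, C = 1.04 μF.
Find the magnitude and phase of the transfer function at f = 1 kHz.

Step 1 — Angular frequency: ω = 2π·1000 = 6283 rad/s.
Step 2 — Transfer function: H(jω) = 1/(1 + jωRC).
Step 3 — Denominator: 1 + jωRC = 1 + j·6283·4560·1.04e-06 = 1 + j29.8.
Step 4 — H = 0.001125 - j0.03352.
Step 5 — Magnitude: |H| = 0.03354 (-29.5 dB); phase: φ = -88.1°.

|H| = 0.03354 (-29.5 dB), φ = -88.1°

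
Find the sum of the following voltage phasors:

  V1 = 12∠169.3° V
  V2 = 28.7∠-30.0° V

Step 1 — Convert each phasor to rectangular form:
  V1 = 12·(cos(169.3°) + j·sin(169.3°)) = -11.79 + j2.228 V
  V2 = 28.7·(cos(-30.0°) + j·sin(-30.0°)) = 24.85 - j14.35 V
Step 2 — Sum components: V_total = 13.06 - j12.12 V.
Step 3 — Convert to polar: |V_total| = 17.82 V, ∠V_total = -42.9°.

V_total = 17.82∠-42.9° V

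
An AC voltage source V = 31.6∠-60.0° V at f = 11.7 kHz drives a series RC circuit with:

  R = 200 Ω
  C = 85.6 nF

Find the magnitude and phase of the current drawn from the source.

Step 1 — Angular frequency: ω = 2π·f = 2π·1.17e+04 = 7.351e+04 rad/s.
Step 2 — Component impedances:
  R: Z = R = 200 Ω
  C: Z = 1/(jωC) = -j/(ω·C) = 0 - j158.9 Ω
Step 3 — Series combination: Z_total = R + C = 200 - j158.9 Ω = 255.4∠-38.5° Ω.
Step 4 — Source phasor: V = 31.6∠-60.0° V = 15.8 - j27.37 V.
Step 5 — Ohm's law: I = V / Z_total = (15.8 - j27.37) / (200 - j158.9) = 0.1151 - j0.0454 A.
Step 6 — Convert to polar: |I| = 0.1237 A, ∠I = -21.5°.

I = 0.1237∠-21.5° A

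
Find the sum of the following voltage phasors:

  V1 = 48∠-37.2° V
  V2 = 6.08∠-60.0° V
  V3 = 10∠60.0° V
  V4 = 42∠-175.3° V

Step 1 — Convert each phasor to rectangular form:
  V1 = 48·(cos(-37.2°) + j·sin(-37.2°)) = 38.23 - j29.02 V
  V2 = 6.08·(cos(-60.0°) + j·sin(-60.0°)) = 3.04 - j5.265 V
  V3 = 10·(cos(60.0°) + j·sin(60.0°)) = 5 + j8.66 V
  V4 = 42·(cos(-175.3°) + j·sin(-175.3°)) = -41.86 - j3.441 V
Step 2 — Sum components: V_total = 4.415 - j29.07 V.
Step 3 — Convert to polar: |V_total| = 29.4 V, ∠V_total = -81.4°.

V_total = 29.4∠-81.4° V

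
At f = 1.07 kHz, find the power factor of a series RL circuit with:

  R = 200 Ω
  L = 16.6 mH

Step 1 — Angular frequency: ω = 2π·f = 2π·1070 = 6723 rad/s.
Step 2 — Component impedances:
  R: Z = R = 200 Ω
  L: Z = jωL = j·6723·0.0166 = 0 + j111.6 Ω
Step 3 — Series combination: Z_total = R + L = 200 + j111.6 Ω = 229∠29.2° Ω.
Step 4 — Power factor: PF = cos(φ) = Re(Z)/|Z| = 200/229.03 = 0.8732.
Step 5 — Type: Im(Z) = 111.6 ⇒ lagging (phase φ = 29.2°).

PF = 0.8732 (lagging, φ = 29.2°)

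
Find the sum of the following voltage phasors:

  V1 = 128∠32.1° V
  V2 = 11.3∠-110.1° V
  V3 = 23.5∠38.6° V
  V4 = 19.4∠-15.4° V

Step 1 — Convert each phasor to rectangular form:
  V1 = 128·(cos(32.1°) + j·sin(32.1°)) = 108.4 + j68.02 V
  V2 = 11.3·(cos(-110.1°) + j·sin(-110.1°)) = -3.883 - j10.61 V
  V3 = 23.5·(cos(38.6°) + j·sin(38.6°)) = 18.37 + j14.66 V
  V4 = 19.4·(cos(-15.4°) + j·sin(-15.4°)) = 18.7 - j5.152 V
Step 2 — Sum components: V_total = 141.6 + j66.92 V.
Step 3 — Convert to polar: |V_total| = 156.6 V, ∠V_total = 25.3°.

V_total = 156.6∠25.3° V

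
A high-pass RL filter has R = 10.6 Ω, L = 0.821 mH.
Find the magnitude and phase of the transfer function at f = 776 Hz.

Step 1 — Angular frequency: ω = 2π·776 = 4876 rad/s.
Step 2 — Transfer function: H(jω) = jωL/(R + jωL).
Step 3 — Numerator jωL = j·4.003; denominator R + jωL = 10.6 + j4.003.
Step 4 — H = 0.1248 + j0.3305.
Step 5 — Magnitude: |H| = 0.3533 (-9.0 dB); phase: φ = 69.3°.

|H| = 0.3533 (-9.0 dB), φ = 69.3°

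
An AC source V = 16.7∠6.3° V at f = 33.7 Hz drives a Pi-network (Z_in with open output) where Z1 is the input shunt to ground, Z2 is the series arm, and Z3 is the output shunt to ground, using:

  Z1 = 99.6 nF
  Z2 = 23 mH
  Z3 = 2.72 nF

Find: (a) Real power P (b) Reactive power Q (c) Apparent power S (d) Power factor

Step 1 — Angular frequency: ω = 2π·f = 2π·33.7 = 211.7 rad/s.
Step 2 — Component impedances:
  Z1: Z = 1/(jωC) = -j/(ω·C) = 0 - j4.742e+04 Ω
  Z2: Z = jωL = j·211.7·0.023 = 0 + j4.87 Ω
  Z3: Z = 1/(jωC) = -j/(ω·C) = 0 - j1.736e+06 Ω
Step 3 — With open output, the series arm Z2 and the output shunt Z3 appear in series to ground: Z2 + Z3 = 0 - j1.736e+06 Ω.
Step 4 — Parallel with input shunt Z1: Z_in = Z1 || (Z2 + Z3) = 0 - j4.616e+04 Ω = 4.616e+04∠-90.0° Ω.
Step 5 — Source phasor: V = 16.7∠6.3° V = 16.6 + j1.833 V.
Step 6 — Current: I = V / Z = -3.97e-05 + j0.0003596 A = 0.0003618∠96.3° A.
Step 7 — Complex power: S = V·I* = 0 - j0.006042 VA.
Step 8 — Real power: P = Re(S) = 0 W.
Step 9 — Reactive power: Q = Im(S) = -0.006042 VAR.
Step 10 — Apparent power: |S| = 0.006042 VA.
Step 11 — Power factor: PF = P/|S| = 0 (leading).

(a) P = 0 W  (b) Q = -0.006042 VAR  (c) S = 0.006042 VA  (d) PF = 0 (leading)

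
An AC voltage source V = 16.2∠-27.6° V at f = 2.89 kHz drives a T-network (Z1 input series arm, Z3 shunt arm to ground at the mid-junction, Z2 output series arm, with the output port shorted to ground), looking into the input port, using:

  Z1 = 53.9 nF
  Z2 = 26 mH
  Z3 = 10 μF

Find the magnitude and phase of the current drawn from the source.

Step 1 — Angular frequency: ω = 2π·f = 2π·2890 = 1.816e+04 rad/s.
Step 2 — Component impedances:
  Z1: Z = 1/(jωC) = -j/(ω·C) = 0 - j1022 Ω
  Z2: Z = jωL = j·1.816e+04·0.026 = 0 + j472.1 Ω
  Z3: Z = 1/(jωC) = -j/(ω·C) = 0 - j5.507 Ω
Step 3 — With the output port shorted to ground, the output series arm Z2 runs from the junction to ground; the shunt arm Z3 also runs from the junction to ground. They appear in parallel: Z3 || Z2 = 0 - j5.572 Ω.
Step 4 — Series with input arm Z1: Z_in = Z1 + (Z3 || Z2) = 0 - j1027 Ω = 1027∠-90.0° Ω.
Step 5 — Source phasor: V = 16.2∠-27.6° V = 14.36 - j7.505 V.
Step 6 — Ohm's law: I = V / Z_total = (14.36 - j7.505) / (0 - j1027) = 0.007306 + j0.01398 A.
Step 7 — Convert to polar: |I| = 0.01577 A, ∠I = 62.4°.

I = 0.01577∠62.4° A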